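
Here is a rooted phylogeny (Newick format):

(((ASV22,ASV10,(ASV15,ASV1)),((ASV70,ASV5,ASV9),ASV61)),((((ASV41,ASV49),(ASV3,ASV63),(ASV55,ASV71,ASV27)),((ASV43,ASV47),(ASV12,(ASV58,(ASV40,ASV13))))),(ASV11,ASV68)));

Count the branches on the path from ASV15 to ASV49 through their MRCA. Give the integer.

The MRCA of ASV15 and ASV49 is the root of the tree.
From ASV15 up to that node: 4 branches. From ASV49 up to the same node: 5 branches. Total: 4 + 5 = 9.

9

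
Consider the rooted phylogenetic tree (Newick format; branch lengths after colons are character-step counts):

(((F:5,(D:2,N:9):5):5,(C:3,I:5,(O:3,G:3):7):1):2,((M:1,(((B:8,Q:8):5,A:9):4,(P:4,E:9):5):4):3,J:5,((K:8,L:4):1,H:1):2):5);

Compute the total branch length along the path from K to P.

The path runs K → … → MRCA → … → P; the MRCA is the node subtending ((M,(((B,Q),A),(P,E))),J,((K,L),H)).
Branch lengths along that path: 8 + 1 + 2 + 3 + 4 + 5 + 4 = 27.

27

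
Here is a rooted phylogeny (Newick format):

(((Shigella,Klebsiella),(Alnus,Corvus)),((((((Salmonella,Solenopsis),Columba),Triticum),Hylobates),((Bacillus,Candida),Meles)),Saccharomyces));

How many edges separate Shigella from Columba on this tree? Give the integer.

The MRCA of Shigella and Columba is the root of the tree.
From Shigella up to that node: 3 branches. From Columba up to the same node: 6 branches. Total: 3 + 6 = 9.

9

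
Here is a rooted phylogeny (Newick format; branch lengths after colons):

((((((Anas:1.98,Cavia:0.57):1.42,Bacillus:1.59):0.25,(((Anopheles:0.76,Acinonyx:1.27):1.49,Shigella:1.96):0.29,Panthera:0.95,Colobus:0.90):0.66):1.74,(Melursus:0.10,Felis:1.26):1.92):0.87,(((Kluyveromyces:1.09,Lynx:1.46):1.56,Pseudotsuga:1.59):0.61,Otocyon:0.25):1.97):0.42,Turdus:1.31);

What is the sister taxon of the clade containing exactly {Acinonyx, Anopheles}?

The clade containing exactly {Acinonyx, Anopheles} attaches to the tree at the node subtending ((Anopheles,Acinonyx),Shigella).
The other lineage descending from that same node — the sister group — is the single tip Shigella.

Shigella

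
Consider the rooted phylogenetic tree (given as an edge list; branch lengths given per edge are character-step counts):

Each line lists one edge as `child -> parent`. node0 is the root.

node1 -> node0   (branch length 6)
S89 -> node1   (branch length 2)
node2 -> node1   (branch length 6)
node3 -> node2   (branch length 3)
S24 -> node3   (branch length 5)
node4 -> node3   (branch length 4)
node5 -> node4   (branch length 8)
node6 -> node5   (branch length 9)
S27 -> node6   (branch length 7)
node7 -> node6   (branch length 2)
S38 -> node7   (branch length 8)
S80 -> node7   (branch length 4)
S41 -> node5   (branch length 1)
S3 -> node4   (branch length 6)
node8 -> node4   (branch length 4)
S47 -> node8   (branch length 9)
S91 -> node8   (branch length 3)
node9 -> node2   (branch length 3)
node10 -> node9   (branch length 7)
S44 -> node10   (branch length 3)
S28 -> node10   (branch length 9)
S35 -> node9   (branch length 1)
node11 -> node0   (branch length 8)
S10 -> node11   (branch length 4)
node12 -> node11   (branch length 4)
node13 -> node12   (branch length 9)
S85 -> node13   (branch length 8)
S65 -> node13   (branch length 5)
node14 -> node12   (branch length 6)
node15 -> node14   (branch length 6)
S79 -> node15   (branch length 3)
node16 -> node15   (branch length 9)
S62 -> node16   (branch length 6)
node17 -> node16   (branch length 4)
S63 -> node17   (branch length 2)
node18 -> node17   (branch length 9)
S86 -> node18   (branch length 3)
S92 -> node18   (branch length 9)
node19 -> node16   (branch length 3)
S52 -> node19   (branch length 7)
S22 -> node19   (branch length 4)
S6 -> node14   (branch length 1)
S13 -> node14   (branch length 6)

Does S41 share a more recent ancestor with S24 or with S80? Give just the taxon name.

S80

The MRCA of S41 and S80 subtends ((S27,(S38,S80)),S41) (4 taxa).
The MRCA of S41 and S24 subtends (S24,(((S27,(S38,S80)),S41),S3,(S47,S91))) (8 taxa).
The first is nested inside the second, so S41 shares a more recent common ancestor with S80.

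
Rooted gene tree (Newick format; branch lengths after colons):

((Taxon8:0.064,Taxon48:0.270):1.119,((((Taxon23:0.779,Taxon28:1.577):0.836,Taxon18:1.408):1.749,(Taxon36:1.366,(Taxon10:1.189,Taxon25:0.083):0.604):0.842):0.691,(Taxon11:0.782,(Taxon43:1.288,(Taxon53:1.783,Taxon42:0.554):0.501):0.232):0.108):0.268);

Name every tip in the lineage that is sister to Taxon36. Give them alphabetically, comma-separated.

Taxon10, Taxon25

Taxon36 attaches to the tree at the node subtending (Taxon36,(Taxon10,Taxon25)).
The other lineage descending from that same node — the sister group — is (Taxon10,Taxon25); its 2 tips in alphabetical order are the answer.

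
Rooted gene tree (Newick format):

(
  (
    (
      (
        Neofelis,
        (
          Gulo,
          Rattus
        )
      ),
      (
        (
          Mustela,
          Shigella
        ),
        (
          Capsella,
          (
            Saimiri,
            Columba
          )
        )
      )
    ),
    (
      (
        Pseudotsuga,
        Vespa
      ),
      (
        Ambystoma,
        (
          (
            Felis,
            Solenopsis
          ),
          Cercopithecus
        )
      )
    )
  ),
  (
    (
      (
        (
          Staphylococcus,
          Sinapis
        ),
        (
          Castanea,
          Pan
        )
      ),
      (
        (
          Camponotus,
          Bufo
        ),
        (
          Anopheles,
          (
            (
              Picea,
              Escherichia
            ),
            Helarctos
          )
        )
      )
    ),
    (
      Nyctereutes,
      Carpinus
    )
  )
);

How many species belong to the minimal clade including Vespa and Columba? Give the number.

The MRCA of Vespa and Columba is the node subtending (((Neofelis,(Gulo,Rattus)),((Mustela,Shigella),(Capsella,(Saimiri,Columba)))),((Pseudotsuga,Vespa),(Ambystoma,((Felis,Solenopsis),Cercopithecus)))).
That clade contains 14 terminal taxa: Ambystoma, Capsella, Cercopithecus, Columba, Felis, Gulo, Mustela, Neofelis, Pseudotsuga, Rattus, Saimiri, Shigella, Solenopsis, Vespa.

14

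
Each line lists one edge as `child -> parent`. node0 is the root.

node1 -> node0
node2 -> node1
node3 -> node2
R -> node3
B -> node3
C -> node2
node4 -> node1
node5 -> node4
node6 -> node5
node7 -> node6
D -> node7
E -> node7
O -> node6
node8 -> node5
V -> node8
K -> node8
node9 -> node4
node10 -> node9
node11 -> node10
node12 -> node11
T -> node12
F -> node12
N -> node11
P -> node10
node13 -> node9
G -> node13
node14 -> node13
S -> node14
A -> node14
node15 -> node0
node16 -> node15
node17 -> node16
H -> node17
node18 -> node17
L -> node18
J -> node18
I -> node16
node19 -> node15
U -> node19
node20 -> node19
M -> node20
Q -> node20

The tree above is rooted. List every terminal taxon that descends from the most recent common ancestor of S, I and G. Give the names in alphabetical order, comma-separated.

A, B, C, D, E, F, G, H, I, J, K, L, M, N, O, P, Q, R, S, T, U, V

Tracing S: it sits inside (S,A).
Tracing I: it sits inside ((H,(L,J)),I).
Tracing G: it sits inside (G,(S,A)).
The smallest clade enclosing all 3 is the whole tree (their MRCA is the root), so the answer is all 22 tips in alphabetical order.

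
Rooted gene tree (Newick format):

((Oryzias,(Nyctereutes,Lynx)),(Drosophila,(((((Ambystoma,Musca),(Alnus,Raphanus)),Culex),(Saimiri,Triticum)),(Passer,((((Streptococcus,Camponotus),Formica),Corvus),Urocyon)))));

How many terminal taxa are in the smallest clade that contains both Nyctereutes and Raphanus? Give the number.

The MRCA of Nyctereutes and Raphanus is the root, so the clade is the entire tree.
That clade contains 17 terminal taxa: Alnus, Ambystoma, Camponotus, Corvus, Culex, Drosophila, Formica, Lynx, Musca, Nyctereutes, Oryzias, Passer, Raphanus, Saimiri, Streptococcus, Triticum, Urocyon.

17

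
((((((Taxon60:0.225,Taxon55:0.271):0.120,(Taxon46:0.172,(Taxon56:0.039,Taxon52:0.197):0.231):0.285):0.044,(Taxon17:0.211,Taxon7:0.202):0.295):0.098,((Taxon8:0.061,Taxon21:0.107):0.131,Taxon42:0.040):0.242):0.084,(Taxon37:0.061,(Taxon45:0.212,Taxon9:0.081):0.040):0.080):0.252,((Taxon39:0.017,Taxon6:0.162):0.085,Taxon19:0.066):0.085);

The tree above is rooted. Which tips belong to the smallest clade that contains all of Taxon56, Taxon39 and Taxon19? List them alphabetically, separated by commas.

Taxon17, Taxon19, Taxon21, Taxon37, Taxon39, Taxon42, Taxon45, Taxon46, Taxon52, Taxon55, Taxon56, Taxon6, Taxon60, Taxon7, Taxon8, Taxon9

Tracing Taxon56: it sits inside (Taxon56,Taxon52).
Tracing Taxon39: it sits inside (Taxon39,Taxon6).
Tracing Taxon19: it sits inside ((Taxon39,Taxon6),Taxon19).
The smallest clade enclosing all 3 is the whole tree (their MRCA is the root), so the answer is all 16 tips in alphabetical order.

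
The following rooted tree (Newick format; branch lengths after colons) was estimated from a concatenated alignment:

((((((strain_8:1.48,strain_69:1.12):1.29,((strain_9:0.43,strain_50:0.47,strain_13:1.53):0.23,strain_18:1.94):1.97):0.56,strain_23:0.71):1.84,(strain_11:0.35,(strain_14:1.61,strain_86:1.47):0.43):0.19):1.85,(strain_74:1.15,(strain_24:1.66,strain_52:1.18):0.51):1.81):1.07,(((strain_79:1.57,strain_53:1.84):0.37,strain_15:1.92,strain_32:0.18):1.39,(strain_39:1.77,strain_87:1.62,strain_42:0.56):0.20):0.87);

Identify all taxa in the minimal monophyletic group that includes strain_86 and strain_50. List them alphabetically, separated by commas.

strain_11, strain_13, strain_14, strain_18, strain_23, strain_50, strain_69, strain_8, strain_86, strain_9

Tracing strain_86: it sits inside (strain_14,strain_86).
Tracing strain_50: it sits inside (strain_9,strain_50,strain_13).
The smallest clade enclosing both is ((((strain_8,strain_69),((strain_9,strain_50,strain_13),strain_18)),strain_23),(strain_11,(strain_14,strain_86))); the answer is its 10 terminal taxa in alphabetical order.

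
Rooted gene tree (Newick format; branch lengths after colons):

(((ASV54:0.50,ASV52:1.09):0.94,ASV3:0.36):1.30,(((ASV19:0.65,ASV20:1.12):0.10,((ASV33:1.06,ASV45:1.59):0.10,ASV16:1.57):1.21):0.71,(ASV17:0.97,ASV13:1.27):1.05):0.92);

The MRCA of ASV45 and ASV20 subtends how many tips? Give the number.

The MRCA of ASV45 and ASV20 is the node subtending ((ASV19,ASV20),((ASV33,ASV45),ASV16)).
That clade contains 5 terminal taxa: ASV16, ASV19, ASV20, ASV33, ASV45.

5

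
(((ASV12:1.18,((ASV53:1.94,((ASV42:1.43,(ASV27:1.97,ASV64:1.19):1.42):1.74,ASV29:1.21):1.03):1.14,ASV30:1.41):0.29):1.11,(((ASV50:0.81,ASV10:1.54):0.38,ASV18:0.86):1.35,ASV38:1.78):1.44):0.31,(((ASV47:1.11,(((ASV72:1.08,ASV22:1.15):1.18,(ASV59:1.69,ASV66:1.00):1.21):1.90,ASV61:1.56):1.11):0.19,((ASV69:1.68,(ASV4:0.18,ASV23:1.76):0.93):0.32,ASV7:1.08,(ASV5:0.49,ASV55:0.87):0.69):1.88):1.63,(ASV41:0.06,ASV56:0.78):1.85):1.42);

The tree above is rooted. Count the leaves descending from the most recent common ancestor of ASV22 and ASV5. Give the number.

12

The MRCA of ASV22 and ASV5 is the node subtending ((ASV47,(((ASV72,ASV22),(ASV59,ASV66)),ASV61)),((ASV69,(ASV4,ASV23)),ASV7,(ASV5,ASV55))).
That clade contains 12 terminal taxa: ASV22, ASV23, ASV4, ASV47, ASV5, ASV55, ASV59, ASV61, ASV66, ASV69, ASV7, ASV72.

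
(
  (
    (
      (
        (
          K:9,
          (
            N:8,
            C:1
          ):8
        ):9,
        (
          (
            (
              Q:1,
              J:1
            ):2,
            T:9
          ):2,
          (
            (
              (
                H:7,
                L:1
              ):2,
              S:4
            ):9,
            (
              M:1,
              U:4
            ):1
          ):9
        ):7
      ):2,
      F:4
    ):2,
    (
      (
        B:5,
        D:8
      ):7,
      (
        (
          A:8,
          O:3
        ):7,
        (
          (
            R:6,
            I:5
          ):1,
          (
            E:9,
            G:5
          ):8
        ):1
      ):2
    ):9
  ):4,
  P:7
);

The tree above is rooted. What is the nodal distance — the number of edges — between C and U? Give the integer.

The MRCA of C and U is the node subtending ((K,(N,C)),(((Q,J),T),(((H,L),S),(M,U)))).
From C up to that node: 3 branches. From U up to the same node: 4 branches. Total: 3 + 4 = 7.

7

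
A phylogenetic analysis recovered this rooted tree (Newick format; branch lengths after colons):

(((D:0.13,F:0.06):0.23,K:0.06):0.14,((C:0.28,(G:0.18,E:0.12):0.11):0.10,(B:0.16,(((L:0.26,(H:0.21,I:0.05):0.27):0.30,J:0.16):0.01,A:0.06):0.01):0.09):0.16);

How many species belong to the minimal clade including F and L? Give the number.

12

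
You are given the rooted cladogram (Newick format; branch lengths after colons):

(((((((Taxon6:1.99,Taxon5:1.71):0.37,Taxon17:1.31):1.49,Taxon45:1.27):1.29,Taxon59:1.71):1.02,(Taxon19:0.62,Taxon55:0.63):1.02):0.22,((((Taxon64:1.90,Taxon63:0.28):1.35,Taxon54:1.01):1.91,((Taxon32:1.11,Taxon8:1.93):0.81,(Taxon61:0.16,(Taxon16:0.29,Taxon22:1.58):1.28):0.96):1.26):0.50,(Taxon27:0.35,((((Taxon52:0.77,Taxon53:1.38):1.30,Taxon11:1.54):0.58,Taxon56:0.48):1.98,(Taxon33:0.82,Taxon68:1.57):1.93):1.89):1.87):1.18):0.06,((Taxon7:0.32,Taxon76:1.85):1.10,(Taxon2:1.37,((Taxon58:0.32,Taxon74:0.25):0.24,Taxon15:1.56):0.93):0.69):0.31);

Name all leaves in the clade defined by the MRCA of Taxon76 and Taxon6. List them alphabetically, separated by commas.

Taxon11, Taxon15, Taxon16, Taxon17, Taxon19, Taxon2, Taxon22, Taxon27, Taxon32, Taxon33, Taxon45, Taxon5, Taxon52, Taxon53, Taxon54, Taxon55, Taxon56, Taxon58, Taxon59, Taxon6, Taxon61, Taxon63, Taxon64, Taxon68, Taxon7, Taxon74, Taxon76, Taxon8

Tracing Taxon76: it sits inside (Taxon7,Taxon76).
Tracing Taxon6: it sits inside (Taxon6,Taxon5).
The smallest clade enclosing both is the whole tree (their MRCA is the root), so the answer is all 28 tips in alphabetical order.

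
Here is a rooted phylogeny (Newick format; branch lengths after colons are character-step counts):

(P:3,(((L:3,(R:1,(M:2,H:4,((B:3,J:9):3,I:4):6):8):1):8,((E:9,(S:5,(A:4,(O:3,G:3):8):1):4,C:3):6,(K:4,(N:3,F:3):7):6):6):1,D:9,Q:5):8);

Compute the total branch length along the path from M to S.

The path runs M → … → MRCA → … → S; the MRCA is the node subtending ((L,(R,(M,H,((B,J),I)))),((E,(S,(A,(O,G))),C),(K,(N,F)))).
Branch lengths along that path: 2 + 8 + 1 + 8 + 6 + 6 + 4 + 5 = 40.

40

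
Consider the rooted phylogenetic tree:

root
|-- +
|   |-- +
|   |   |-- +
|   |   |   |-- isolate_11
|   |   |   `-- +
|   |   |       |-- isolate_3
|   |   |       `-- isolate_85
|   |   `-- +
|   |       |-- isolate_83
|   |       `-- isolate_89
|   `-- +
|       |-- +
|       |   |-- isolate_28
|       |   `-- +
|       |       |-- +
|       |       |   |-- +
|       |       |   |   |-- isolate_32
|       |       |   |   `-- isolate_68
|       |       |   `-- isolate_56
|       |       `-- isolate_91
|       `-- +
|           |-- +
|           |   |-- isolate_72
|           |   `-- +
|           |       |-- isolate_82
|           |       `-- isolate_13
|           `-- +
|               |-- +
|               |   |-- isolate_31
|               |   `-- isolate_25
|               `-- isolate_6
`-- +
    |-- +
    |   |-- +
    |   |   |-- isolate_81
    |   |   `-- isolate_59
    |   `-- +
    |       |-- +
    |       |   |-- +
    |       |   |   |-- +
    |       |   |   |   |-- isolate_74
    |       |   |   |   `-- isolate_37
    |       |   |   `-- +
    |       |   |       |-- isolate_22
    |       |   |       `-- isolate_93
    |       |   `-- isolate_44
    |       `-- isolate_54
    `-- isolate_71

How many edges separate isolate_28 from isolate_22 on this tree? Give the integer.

11

The MRCA of isolate_28 and isolate_22 is the root of the tree.
From isolate_28 up to that node: 4 branches. From isolate_22 up to the same node: 7 branches. Total: 4 + 7 = 11.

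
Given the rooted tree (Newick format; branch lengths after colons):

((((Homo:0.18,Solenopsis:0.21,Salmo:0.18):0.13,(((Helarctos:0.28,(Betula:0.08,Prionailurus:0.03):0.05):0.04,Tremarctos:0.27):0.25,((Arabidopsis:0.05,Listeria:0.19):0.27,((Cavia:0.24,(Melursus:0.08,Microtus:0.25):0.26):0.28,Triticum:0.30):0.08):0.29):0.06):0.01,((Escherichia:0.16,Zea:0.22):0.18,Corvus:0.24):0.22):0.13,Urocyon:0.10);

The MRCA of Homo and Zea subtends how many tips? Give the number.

16

The MRCA of Homo and Zea is the node subtending (((Homo,Solenopsis,Salmo),(((Helarctos,(Betula,Prionailurus)),Tremarctos),((Arabidopsis,Listeria),((Cavia,(Melursus,Microtus)),Triticum)))),((Escherichia,Zea),Corvus)).
That clade contains 16 terminal taxa: Arabidopsis, Betula, Cavia, Corvus, Escherichia, Helarctos, Homo, Listeria, Melursus, Microtus, Prionailurus, Salmo, Solenopsis, Tremarctos, Triticum, Zea.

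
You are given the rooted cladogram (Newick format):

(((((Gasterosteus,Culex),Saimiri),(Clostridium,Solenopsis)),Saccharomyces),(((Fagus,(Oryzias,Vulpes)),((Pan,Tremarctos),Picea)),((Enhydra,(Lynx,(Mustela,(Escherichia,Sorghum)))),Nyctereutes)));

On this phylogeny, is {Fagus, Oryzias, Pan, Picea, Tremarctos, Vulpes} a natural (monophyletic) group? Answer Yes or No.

The most recent common ancestor of these taxa subtends ((Fagus,(Oryzias,Vulpes)),((Pan,Tremarctos),Picea)).
That clade has exactly 6 tips — every listed taxon and nothing else — so the group is monophyletic.

Yes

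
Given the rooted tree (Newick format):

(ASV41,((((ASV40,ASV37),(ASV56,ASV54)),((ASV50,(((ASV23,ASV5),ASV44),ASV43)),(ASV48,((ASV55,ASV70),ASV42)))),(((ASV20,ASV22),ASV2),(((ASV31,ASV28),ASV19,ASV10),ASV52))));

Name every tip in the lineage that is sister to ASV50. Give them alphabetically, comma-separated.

ASV23, ASV43, ASV44, ASV5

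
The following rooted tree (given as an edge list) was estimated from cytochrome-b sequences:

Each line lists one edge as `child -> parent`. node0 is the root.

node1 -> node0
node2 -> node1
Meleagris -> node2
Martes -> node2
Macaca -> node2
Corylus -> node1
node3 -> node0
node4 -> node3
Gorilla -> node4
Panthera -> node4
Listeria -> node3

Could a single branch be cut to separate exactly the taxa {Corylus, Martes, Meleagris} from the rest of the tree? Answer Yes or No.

The MRCA of the listed taxa subtends ((Meleagris,Martes,Macaca),Corylus).
That clade also contains Macaca, which is not in the proposed group, so the group is not monophyletic.

No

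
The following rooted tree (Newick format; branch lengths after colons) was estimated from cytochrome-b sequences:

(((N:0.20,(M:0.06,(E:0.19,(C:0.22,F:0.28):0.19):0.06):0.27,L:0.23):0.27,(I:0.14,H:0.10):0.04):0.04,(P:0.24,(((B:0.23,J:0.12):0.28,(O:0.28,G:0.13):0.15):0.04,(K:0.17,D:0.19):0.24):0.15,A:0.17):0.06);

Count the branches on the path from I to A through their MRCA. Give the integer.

5

The MRCA of I and A is the root of the tree.
From I up to that node: 3 branches. From A up to the same node: 2 branches. Total: 3 + 2 = 5.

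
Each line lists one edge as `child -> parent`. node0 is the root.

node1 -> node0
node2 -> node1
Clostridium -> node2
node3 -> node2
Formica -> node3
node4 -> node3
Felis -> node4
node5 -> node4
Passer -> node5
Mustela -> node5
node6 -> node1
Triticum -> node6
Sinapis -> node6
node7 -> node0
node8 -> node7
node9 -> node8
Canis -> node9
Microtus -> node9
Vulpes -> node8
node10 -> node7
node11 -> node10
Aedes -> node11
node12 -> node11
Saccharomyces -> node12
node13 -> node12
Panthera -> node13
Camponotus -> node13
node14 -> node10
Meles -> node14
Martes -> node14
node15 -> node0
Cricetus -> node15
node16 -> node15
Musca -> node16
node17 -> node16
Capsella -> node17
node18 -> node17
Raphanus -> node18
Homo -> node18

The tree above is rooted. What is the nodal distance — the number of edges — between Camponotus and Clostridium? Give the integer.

The MRCA of Camponotus and Clostridium is the root of the tree.
From Camponotus up to that node: 6 branches. From Clostridium up to the same node: 3 branches. Total: 6 + 3 = 9.

9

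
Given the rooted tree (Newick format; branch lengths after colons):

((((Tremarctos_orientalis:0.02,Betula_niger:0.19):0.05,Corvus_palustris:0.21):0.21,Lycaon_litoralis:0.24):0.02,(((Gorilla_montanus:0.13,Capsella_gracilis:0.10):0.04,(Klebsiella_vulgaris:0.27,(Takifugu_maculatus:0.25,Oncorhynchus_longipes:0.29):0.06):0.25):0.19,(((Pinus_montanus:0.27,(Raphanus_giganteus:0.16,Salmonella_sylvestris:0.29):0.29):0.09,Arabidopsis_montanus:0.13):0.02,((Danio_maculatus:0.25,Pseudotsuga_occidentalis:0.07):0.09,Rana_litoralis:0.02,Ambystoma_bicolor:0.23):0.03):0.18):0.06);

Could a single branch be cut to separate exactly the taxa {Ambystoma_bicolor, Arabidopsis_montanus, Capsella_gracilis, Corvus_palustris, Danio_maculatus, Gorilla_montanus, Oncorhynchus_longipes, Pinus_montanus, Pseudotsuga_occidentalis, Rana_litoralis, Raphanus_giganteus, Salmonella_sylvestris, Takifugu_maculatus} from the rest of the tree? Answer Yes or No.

The MRCA of the listed taxa is the root, so the smallest clade containing them is the whole tree.
That clade also contains Betula_niger, Klebsiella_vulgaris, Lycaon_litoralis, Tremarctos_orientalis, which are not in the proposed group, so the group is not monophyletic.

No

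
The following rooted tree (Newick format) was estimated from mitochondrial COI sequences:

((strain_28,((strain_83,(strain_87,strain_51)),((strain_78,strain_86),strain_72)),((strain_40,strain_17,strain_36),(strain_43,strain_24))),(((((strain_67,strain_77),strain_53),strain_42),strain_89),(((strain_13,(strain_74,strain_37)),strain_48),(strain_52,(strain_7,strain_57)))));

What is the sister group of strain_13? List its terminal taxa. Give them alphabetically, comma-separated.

strain_13 attaches to the tree at the node subtending (strain_13,(strain_74,strain_37)).
The other lineage descending from that same node — the sister group — is (strain_74,strain_37); its 2 tips in alphabetical order are the answer.

strain_37, strain_74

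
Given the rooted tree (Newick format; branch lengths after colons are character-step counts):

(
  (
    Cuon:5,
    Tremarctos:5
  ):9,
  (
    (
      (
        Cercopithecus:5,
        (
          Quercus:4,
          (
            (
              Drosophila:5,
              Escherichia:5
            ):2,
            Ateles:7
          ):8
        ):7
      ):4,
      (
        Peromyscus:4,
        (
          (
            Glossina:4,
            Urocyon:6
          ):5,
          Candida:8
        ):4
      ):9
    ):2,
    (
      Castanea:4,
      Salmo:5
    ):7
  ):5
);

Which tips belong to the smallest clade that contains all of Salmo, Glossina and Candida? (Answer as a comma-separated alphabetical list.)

Tracing Salmo: it sits inside (Castanea,Salmo).
Tracing Glossina: it sits inside (Glossina,Urocyon).
Tracing Candida: it sits inside ((Glossina,Urocyon),Candida).
The smallest clade enclosing all 3 is (((Cercopithecus,(Quercus,((Drosophila,Escherichia),Ateles))),(Peromyscus,((Glossina,Urocyon),Candida))),(Castanea,Salmo)); the answer is its 11 terminal taxa in alphabetical order.

Ateles, Candida, Castanea, Cercopithecus, Drosophila, Escherichia, Glossina, Peromyscus, Quercus, Salmo, Urocyon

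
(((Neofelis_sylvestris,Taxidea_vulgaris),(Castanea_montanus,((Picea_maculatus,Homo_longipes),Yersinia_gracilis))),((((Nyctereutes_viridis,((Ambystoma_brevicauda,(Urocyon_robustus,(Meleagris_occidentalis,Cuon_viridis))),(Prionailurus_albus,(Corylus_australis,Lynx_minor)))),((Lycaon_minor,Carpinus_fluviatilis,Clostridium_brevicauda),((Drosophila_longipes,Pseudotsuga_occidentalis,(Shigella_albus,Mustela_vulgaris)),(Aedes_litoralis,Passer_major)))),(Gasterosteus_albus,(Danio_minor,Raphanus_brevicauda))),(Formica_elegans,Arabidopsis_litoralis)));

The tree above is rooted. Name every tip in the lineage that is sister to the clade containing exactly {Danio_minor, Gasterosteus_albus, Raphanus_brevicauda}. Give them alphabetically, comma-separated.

Aedes_litoralis, Ambystoma_brevicauda, Carpinus_fluviatilis, Clostridium_brevicauda, Corylus_australis, Cuon_viridis, Drosophila_longipes, Lycaon_minor, Lynx_minor, Meleagris_occidentalis, Mustela_vulgaris, Nyctereutes_viridis, Passer_major, Prionailurus_albus, Pseudotsuga_occidentalis, Shigella_albus, Urocyon_robustus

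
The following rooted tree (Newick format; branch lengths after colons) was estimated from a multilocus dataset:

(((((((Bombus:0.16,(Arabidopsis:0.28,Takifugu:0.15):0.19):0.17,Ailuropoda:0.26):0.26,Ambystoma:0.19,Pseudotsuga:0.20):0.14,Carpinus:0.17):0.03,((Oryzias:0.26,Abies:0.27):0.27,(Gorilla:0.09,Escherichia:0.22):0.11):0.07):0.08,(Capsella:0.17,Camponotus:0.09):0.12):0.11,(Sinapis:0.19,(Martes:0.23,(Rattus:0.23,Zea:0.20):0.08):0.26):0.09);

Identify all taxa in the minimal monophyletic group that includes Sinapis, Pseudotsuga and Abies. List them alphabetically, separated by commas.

Tracing Sinapis: it sits inside (Sinapis,(Martes,(Rattus,Zea))).
Tracing Pseudotsuga: it sits inside (((Bombus,(Arabidopsis,Takifugu)),Ailuropoda),Ambystoma,Pseudotsuga).
Tracing Abies: it sits inside (Oryzias,Abies).
The smallest clade enclosing all 3 is the whole tree (their MRCA is the root), so the answer is all 17 tips in alphabetical order.

Abies, Ailuropoda, Ambystoma, Arabidopsis, Bombus, Camponotus, Capsella, Carpinus, Escherichia, Gorilla, Martes, Oryzias, Pseudotsuga, Rattus, Sinapis, Takifugu, Zea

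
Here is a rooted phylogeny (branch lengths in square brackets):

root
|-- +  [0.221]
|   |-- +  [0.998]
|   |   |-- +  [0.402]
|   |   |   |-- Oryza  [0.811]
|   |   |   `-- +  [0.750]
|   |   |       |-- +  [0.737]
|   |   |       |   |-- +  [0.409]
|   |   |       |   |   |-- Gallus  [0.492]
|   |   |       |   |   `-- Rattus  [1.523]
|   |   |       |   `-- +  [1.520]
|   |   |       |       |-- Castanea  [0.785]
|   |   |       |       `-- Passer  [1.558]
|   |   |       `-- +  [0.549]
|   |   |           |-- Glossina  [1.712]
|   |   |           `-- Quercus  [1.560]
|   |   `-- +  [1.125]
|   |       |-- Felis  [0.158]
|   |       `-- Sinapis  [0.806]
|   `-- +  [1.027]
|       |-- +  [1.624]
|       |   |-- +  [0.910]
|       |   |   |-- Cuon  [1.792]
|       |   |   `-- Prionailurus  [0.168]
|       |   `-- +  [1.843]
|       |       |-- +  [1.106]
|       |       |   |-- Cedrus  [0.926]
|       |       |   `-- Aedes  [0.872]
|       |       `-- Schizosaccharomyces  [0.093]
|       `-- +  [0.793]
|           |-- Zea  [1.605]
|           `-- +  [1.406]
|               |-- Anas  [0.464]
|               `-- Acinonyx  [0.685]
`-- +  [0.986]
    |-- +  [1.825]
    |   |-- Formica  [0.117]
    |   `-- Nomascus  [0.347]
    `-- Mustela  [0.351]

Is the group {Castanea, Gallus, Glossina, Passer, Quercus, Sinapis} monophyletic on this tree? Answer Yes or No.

No

The MRCA of the listed taxa subtends ((Oryza,(((Gallus,Rattus),(Castanea,Passer)),(Glossina,Quercus))),(Felis,Sinapis)).
That clade also contains Felis, Oryza, Rattus, which are not in the proposed group, so the group is not monophyletic.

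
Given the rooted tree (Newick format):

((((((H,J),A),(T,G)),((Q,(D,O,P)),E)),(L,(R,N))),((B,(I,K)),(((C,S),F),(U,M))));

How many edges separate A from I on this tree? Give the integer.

The MRCA of A and I is the root of the tree.
From A up to that node: 5 branches. From I up to the same node: 4 branches. Total: 5 + 4 = 9.

9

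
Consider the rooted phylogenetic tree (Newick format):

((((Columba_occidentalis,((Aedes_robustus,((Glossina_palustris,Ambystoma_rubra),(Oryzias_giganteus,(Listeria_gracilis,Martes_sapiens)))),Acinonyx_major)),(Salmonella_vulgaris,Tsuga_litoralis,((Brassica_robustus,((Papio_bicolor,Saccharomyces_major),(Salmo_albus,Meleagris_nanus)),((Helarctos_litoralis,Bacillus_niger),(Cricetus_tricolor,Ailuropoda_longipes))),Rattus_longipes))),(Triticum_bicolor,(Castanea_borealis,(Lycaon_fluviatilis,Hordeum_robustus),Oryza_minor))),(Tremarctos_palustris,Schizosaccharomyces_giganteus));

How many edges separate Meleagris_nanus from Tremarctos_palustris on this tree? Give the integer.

The MRCA of Meleagris_nanus and Tremarctos_palustris is the root of the tree.
From Meleagris_nanus up to that node: 8 branches. From Tremarctos_palustris up to the same node: 2 branches. Total: 8 + 2 = 10.

10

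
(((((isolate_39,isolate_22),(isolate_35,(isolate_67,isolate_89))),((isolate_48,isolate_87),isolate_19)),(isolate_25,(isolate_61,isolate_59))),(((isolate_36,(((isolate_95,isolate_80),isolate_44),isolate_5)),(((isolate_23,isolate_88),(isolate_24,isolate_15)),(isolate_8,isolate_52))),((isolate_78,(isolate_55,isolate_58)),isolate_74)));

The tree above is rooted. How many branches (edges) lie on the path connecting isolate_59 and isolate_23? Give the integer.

10

The MRCA of isolate_59 and isolate_23 is the root of the tree.
From isolate_59 up to that node: 4 branches. From isolate_23 up to the same node: 6 branches. Total: 4 + 6 = 10.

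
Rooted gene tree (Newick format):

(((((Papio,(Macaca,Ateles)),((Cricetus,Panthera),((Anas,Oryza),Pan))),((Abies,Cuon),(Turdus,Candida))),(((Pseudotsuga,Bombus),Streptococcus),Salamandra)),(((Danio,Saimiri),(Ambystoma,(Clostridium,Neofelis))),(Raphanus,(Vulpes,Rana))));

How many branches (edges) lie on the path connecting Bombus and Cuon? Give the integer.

8

The MRCA of Bombus and Cuon is the node subtending ((((Papio,(Macaca,Ateles)),((Cricetus,Panthera),((Anas,Oryza),Pan))),((Abies,Cuon),(Turdus,Candida))),(((Pseudotsuga,Bombus),Streptococcus),Salamandra)).
From Bombus up to that node: 4 branches. From Cuon up to the same node: 4 branches. Total: 4 + 4 = 8.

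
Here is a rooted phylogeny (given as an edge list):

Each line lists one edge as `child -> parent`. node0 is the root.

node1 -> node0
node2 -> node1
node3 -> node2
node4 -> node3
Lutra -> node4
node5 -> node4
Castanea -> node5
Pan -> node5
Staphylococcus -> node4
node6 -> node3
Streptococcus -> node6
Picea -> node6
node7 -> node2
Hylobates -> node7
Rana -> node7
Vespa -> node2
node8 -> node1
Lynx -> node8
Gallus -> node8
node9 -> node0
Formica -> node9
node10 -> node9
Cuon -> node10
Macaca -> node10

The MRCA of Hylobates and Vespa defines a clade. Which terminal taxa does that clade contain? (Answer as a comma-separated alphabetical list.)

Castanea, Hylobates, Lutra, Pan, Picea, Rana, Staphylococcus, Streptococcus, Vespa

Tracing Hylobates: it sits inside (Hylobates,Rana).
Tracing Vespa: it sits inside (((Lutra,(Castanea,Pan),Staphylococcus),(Streptococcus,Picea)),(Hylobates,Rana),Vespa).
The smallest clade enclosing both is (((Lutra,(Castanea,Pan),Staphylococcus),(Streptococcus,Picea)),(Hylobates,Rana),Vespa); the answer is its 9 terminal taxa in alphabetical order.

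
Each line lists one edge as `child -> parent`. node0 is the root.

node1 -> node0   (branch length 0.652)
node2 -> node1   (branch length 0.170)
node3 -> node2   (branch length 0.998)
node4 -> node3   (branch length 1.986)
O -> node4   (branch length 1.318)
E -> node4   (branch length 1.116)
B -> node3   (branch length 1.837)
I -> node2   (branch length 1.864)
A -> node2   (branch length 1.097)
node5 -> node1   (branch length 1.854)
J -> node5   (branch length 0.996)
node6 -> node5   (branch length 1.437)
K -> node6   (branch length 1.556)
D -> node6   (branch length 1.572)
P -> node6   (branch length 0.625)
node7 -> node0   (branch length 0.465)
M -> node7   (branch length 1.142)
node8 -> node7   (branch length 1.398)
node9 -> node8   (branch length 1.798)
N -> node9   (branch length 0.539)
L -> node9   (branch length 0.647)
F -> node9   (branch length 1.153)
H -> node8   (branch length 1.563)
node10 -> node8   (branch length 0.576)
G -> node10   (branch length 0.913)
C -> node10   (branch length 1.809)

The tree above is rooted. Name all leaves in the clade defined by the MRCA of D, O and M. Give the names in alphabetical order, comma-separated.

A, B, C, D, E, F, G, H, I, J, K, L, M, N, O, P

Tracing D: it sits inside (K,D,P).
Tracing O: it sits inside (O,E).
Tracing M: it sits inside (M,((N,L,F),H,(G,C))).
The smallest clade enclosing all 3 is the whole tree (their MRCA is the root), so the answer is all 16 tips in alphabetical order.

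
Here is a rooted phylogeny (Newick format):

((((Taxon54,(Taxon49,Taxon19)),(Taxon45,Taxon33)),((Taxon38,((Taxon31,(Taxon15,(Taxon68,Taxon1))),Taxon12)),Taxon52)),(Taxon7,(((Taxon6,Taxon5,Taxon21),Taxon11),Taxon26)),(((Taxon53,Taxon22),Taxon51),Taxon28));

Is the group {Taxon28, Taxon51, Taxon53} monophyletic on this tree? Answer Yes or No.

The MRCA of the listed taxa subtends (((Taxon53,Taxon22),Taxon51),Taxon28).
That clade also contains Taxon22, which is not in the proposed group, so the group is not monophyletic.

No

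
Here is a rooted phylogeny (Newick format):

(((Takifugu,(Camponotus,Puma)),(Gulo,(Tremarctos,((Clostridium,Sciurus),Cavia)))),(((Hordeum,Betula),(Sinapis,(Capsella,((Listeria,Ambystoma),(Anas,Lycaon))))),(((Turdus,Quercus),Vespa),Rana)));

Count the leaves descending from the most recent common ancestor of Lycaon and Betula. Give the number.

8

The MRCA of Lycaon and Betula is the node subtending ((Hordeum,Betula),(Sinapis,(Capsella,((Listeria,Ambystoma),(Anas,Lycaon))))).
That clade contains 8 terminal taxa: Ambystoma, Anas, Betula, Capsella, Hordeum, Listeria, Lycaon, Sinapis.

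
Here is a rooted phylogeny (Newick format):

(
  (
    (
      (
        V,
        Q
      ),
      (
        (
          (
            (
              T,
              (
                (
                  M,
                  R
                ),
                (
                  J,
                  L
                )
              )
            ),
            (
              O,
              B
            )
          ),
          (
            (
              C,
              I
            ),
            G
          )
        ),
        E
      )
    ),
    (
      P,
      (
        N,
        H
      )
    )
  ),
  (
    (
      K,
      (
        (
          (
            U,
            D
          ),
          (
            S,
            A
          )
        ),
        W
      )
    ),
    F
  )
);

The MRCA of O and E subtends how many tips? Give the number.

The MRCA of O and E is the node subtending ((((T,((M,R),(J,L))),(O,B)),((C,I),G)),E).
That clade contains 11 terminal taxa: B, C, E, G, I, J, L, M, O, R, T.

11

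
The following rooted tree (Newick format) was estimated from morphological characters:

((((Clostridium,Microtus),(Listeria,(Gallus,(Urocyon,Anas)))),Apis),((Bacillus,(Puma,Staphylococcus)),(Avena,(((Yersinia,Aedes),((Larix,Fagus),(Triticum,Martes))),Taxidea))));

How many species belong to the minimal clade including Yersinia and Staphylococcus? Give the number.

11

The MRCA of Yersinia and Staphylococcus is the node subtending ((Bacillus,(Puma,Staphylococcus)),(Avena,(((Yersinia,Aedes),((Larix,Fagus),(Triticum,Martes))),Taxidea))).
That clade contains 11 terminal taxa: Aedes, Avena, Bacillus, Fagus, Larix, Martes, Puma, Staphylococcus, Taxidea, Triticum, Yersinia.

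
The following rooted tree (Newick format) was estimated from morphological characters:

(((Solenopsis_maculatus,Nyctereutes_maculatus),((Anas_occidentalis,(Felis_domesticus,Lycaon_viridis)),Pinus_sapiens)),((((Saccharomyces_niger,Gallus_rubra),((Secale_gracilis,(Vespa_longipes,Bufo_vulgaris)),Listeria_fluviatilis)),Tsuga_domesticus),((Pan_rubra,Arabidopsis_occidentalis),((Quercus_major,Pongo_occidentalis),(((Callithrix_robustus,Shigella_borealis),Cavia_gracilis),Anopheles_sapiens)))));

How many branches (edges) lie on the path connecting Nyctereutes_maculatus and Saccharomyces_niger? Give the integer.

The MRCA of Nyctereutes_maculatus and Saccharomyces_niger is the root of the tree.
From Nyctereutes_maculatus up to that node: 3 branches. From Saccharomyces_niger up to the same node: 5 branches. Total: 3 + 5 = 8.

8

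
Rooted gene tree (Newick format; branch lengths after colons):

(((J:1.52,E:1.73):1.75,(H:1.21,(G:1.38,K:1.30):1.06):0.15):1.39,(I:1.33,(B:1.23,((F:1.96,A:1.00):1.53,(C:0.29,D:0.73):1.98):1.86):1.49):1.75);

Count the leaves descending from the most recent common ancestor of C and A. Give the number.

4

The MRCA of C and A is the node subtending ((F,A),(C,D)).
That clade contains 4 terminal taxa: A, C, D, F.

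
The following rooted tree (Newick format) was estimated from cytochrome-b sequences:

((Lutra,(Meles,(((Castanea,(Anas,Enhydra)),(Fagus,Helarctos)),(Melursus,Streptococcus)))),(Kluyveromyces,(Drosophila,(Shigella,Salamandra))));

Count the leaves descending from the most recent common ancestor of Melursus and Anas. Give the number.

7

The MRCA of Melursus and Anas is the node subtending (((Castanea,(Anas,Enhydra)),(Fagus,Helarctos)),(Melursus,Streptococcus)).
That clade contains 7 terminal taxa: Anas, Castanea, Enhydra, Fagus, Helarctos, Melursus, Streptococcus.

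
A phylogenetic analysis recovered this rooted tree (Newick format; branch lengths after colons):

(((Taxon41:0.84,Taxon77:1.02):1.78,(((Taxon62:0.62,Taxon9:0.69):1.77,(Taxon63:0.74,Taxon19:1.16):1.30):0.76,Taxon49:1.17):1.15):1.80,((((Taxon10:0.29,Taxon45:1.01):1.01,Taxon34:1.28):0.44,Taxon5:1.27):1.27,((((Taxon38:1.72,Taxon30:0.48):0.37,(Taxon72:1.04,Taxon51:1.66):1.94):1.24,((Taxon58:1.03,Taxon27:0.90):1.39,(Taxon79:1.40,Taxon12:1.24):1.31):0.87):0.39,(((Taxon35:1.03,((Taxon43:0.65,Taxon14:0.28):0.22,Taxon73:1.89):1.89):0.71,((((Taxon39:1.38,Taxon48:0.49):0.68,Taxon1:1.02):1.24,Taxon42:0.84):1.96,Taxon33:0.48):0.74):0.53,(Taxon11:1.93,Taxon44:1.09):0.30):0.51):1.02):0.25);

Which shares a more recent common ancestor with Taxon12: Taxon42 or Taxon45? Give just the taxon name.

Taxon42

The MRCA of Taxon12 and Taxon42 subtends ((((Taxon38,Taxon30),(Taxon72,Taxon51)),((Taxon58,Taxon27),(Taxon79,Taxon12))),(((Taxon35,((Taxon43,Taxon14),Taxon73)),((((Taxon39,Taxon48),Taxon1),Taxon42),Taxon33)),(Taxon11,Taxon44))) (19 taxa).
The MRCA of Taxon12 and Taxon45 subtends ((((Taxon10,Taxon45),Taxon34),Taxon5),((((Taxon38,Taxon30),(Taxon72,Taxon51)),((Taxon58,Taxon27),(Taxon79,Taxon12))),(((Taxon35,((Taxon43,Taxon14),Taxon73)),((((Taxon39,Taxon48),Taxon1),Taxon42),Taxon33)),(Taxon11,Taxon44)))) (23 taxa).
The first is nested inside the second, so Taxon12 shares a more recent common ancestor with Taxon42.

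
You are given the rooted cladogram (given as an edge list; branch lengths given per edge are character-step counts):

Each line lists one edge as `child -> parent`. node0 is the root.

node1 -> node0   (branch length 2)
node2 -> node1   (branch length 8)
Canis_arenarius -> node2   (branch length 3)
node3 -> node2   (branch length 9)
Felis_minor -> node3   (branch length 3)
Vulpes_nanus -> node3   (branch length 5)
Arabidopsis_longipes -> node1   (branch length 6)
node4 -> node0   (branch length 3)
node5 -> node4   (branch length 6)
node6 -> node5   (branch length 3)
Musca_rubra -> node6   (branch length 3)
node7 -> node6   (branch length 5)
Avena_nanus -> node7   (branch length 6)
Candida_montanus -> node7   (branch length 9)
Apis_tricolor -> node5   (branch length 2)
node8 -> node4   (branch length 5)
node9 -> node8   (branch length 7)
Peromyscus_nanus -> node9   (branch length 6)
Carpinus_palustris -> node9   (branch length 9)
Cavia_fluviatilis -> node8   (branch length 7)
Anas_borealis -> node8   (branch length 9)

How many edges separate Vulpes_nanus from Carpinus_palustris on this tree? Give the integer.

8

The MRCA of Vulpes_nanus and Carpinus_palustris is the root of the tree.
From Vulpes_nanus up to that node: 4 branches. From Carpinus_palustris up to the same node: 4 branches. Total: 4 + 4 = 8.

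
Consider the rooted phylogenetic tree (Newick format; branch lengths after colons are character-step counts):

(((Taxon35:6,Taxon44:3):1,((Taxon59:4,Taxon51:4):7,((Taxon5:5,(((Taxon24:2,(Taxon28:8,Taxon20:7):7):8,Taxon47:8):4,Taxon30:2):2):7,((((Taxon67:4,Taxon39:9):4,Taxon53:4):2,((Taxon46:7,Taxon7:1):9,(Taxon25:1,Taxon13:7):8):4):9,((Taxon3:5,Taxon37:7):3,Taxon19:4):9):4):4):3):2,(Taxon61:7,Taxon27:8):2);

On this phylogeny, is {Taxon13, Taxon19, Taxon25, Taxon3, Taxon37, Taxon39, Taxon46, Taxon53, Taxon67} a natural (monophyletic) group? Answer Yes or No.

No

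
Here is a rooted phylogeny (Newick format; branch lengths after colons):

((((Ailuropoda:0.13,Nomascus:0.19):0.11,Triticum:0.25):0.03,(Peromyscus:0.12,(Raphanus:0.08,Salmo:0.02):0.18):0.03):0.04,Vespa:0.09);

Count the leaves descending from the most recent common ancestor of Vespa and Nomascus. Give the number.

The MRCA of Vespa and Nomascus is the root, so the clade is the entire tree.
That clade contains 7 terminal taxa: Ailuropoda, Nomascus, Peromyscus, Raphanus, Salmo, Triticum, Vespa.

7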